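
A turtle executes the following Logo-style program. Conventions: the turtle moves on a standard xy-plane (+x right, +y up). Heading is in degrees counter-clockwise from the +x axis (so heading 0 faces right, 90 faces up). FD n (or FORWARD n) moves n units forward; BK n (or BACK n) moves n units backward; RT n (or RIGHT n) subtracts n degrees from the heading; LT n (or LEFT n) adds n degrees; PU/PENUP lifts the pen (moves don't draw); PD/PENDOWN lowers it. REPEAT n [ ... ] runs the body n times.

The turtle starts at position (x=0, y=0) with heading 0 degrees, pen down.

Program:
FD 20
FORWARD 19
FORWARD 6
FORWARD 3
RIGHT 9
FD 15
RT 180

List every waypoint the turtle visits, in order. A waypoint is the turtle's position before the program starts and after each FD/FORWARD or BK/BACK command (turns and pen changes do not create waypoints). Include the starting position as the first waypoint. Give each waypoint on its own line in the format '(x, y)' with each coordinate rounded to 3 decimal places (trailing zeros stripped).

Answer: (0, 0)
(20, 0)
(39, 0)
(45, 0)
(48, 0)
(62.815, -2.347)

Derivation:
Executing turtle program step by step:
Start: pos=(0,0), heading=0, pen down
FD 20: (0,0) -> (20,0) [heading=0, draw]
FD 19: (20,0) -> (39,0) [heading=0, draw]
FD 6: (39,0) -> (45,0) [heading=0, draw]
FD 3: (45,0) -> (48,0) [heading=0, draw]
RT 9: heading 0 -> 351
FD 15: (48,0) -> (62.815,-2.347) [heading=351, draw]
RT 180: heading 351 -> 171
Final: pos=(62.815,-2.347), heading=171, 5 segment(s) drawn
Waypoints (6 total):
(0, 0)
(20, 0)
(39, 0)
(45, 0)
(48, 0)
(62.815, -2.347)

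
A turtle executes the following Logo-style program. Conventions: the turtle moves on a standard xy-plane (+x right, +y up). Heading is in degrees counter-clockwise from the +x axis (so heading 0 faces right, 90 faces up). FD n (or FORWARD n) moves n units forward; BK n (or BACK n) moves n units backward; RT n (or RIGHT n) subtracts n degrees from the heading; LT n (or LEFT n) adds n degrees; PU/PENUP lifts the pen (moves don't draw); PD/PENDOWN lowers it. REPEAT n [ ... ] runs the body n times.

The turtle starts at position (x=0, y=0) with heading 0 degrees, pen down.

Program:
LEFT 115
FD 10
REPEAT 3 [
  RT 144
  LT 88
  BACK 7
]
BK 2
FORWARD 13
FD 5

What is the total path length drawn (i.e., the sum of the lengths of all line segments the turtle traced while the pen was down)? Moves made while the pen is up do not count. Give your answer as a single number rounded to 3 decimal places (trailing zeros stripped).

Executing turtle program step by step:
Start: pos=(0,0), heading=0, pen down
LT 115: heading 0 -> 115
FD 10: (0,0) -> (-4.226,9.063) [heading=115, draw]
REPEAT 3 [
  -- iteration 1/3 --
  RT 144: heading 115 -> 331
  LT 88: heading 331 -> 59
  BK 7: (-4.226,9.063) -> (-7.831,3.063) [heading=59, draw]
  -- iteration 2/3 --
  RT 144: heading 59 -> 275
  LT 88: heading 275 -> 3
  BK 7: (-7.831,3.063) -> (-14.822,2.697) [heading=3, draw]
  -- iteration 3/3 --
  RT 144: heading 3 -> 219
  LT 88: heading 219 -> 307
  BK 7: (-14.822,2.697) -> (-19.035,8.287) [heading=307, draw]
]
BK 2: (-19.035,8.287) -> (-20.238,9.884) [heading=307, draw]
FD 13: (-20.238,9.884) -> (-12.415,-0.498) [heading=307, draw]
FD 5: (-12.415,-0.498) -> (-9.406,-4.491) [heading=307, draw]
Final: pos=(-9.406,-4.491), heading=307, 7 segment(s) drawn

Segment lengths:
  seg 1: (0,0) -> (-4.226,9.063), length = 10
  seg 2: (-4.226,9.063) -> (-7.831,3.063), length = 7
  seg 3: (-7.831,3.063) -> (-14.822,2.697), length = 7
  seg 4: (-14.822,2.697) -> (-19.035,8.287), length = 7
  seg 5: (-19.035,8.287) -> (-20.238,9.884), length = 2
  seg 6: (-20.238,9.884) -> (-12.415,-0.498), length = 13
  seg 7: (-12.415,-0.498) -> (-9.406,-4.491), length = 5
Total = 51

Answer: 51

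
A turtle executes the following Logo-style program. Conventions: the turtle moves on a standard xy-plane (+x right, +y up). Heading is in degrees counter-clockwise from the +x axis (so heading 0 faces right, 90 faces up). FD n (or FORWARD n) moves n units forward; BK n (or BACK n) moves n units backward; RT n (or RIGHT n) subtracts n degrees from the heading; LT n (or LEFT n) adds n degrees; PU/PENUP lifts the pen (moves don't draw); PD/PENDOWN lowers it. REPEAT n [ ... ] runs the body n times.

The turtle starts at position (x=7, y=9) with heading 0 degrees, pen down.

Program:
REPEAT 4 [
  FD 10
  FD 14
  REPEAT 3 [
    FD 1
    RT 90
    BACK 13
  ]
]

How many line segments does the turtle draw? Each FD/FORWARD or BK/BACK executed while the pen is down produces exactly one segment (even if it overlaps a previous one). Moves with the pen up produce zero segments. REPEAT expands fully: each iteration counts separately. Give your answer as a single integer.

Answer: 32

Derivation:
Executing turtle program step by step:
Start: pos=(7,9), heading=0, pen down
REPEAT 4 [
  -- iteration 1/4 --
  FD 10: (7,9) -> (17,9) [heading=0, draw]
  FD 14: (17,9) -> (31,9) [heading=0, draw]
  REPEAT 3 [
    -- iteration 1/3 --
    FD 1: (31,9) -> (32,9) [heading=0, draw]
    RT 90: heading 0 -> 270
    BK 13: (32,9) -> (32,22) [heading=270, draw]
    -- iteration 2/3 --
    FD 1: (32,22) -> (32,21) [heading=270, draw]
    RT 90: heading 270 -> 180
    BK 13: (32,21) -> (45,21) [heading=180, draw]
    -- iteration 3/3 --
    FD 1: (45,21) -> (44,21) [heading=180, draw]
    RT 90: heading 180 -> 90
    BK 13: (44,21) -> (44,8) [heading=90, draw]
  ]
  -- iteration 2/4 --
  FD 10: (44,8) -> (44,18) [heading=90, draw]
  FD 14: (44,18) -> (44,32) [heading=90, draw]
  REPEAT 3 [
    -- iteration 1/3 --
    FD 1: (44,32) -> (44,33) [heading=90, draw]
    RT 90: heading 90 -> 0
    BK 13: (44,33) -> (31,33) [heading=0, draw]
    -- iteration 2/3 --
    FD 1: (31,33) -> (32,33) [heading=0, draw]
    RT 90: heading 0 -> 270
    BK 13: (32,33) -> (32,46) [heading=270, draw]
    -- iteration 3/3 --
    FD 1: (32,46) -> (32,45) [heading=270, draw]
    RT 90: heading 270 -> 180
    BK 13: (32,45) -> (45,45) [heading=180, draw]
  ]
  -- iteration 3/4 --
  FD 10: (45,45) -> (35,45) [heading=180, draw]
  FD 14: (35,45) -> (21,45) [heading=180, draw]
  REPEAT 3 [
    -- iteration 1/3 --
    FD 1: (21,45) -> (20,45) [heading=180, draw]
    RT 90: heading 180 -> 90
    BK 13: (20,45) -> (20,32) [heading=90, draw]
    -- iteration 2/3 --
    FD 1: (20,32) -> (20,33) [heading=90, draw]
    RT 90: heading 90 -> 0
    BK 13: (20,33) -> (7,33) [heading=0, draw]
    -- iteration 3/3 --
    FD 1: (7,33) -> (8,33) [heading=0, draw]
    RT 90: heading 0 -> 270
    BK 13: (8,33) -> (8,46) [heading=270, draw]
  ]
  -- iteration 4/4 --
  FD 10: (8,46) -> (8,36) [heading=270, draw]
  FD 14: (8,36) -> (8,22) [heading=270, draw]
  REPEAT 3 [
    -- iteration 1/3 --
    FD 1: (8,22) -> (8,21) [heading=270, draw]
    RT 90: heading 270 -> 180
    BK 13: (8,21) -> (21,21) [heading=180, draw]
    -- iteration 2/3 --
    FD 1: (21,21) -> (20,21) [heading=180, draw]
    RT 90: heading 180 -> 90
    BK 13: (20,21) -> (20,8) [heading=90, draw]
    -- iteration 3/3 --
    FD 1: (20,8) -> (20,9) [heading=90, draw]
    RT 90: heading 90 -> 0
    BK 13: (20,9) -> (7,9) [heading=0, draw]
  ]
]
Final: pos=(7,9), heading=0, 32 segment(s) drawn
Segments drawn: 32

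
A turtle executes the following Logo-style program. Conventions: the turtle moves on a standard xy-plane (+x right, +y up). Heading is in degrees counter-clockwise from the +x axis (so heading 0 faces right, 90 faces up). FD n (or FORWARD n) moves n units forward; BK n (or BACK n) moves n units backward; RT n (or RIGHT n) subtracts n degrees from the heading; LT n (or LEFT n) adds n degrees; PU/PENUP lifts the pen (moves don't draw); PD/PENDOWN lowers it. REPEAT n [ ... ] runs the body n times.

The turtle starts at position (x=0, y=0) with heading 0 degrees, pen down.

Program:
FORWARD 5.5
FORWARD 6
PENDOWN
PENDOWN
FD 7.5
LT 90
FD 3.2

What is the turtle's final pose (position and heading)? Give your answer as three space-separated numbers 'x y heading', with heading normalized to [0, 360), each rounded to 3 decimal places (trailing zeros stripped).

Answer: 19 3.2 90

Derivation:
Executing turtle program step by step:
Start: pos=(0,0), heading=0, pen down
FD 5.5: (0,0) -> (5.5,0) [heading=0, draw]
FD 6: (5.5,0) -> (11.5,0) [heading=0, draw]
PD: pen down
PD: pen down
FD 7.5: (11.5,0) -> (19,0) [heading=0, draw]
LT 90: heading 0 -> 90
FD 3.2: (19,0) -> (19,3.2) [heading=90, draw]
Final: pos=(19,3.2), heading=90, 4 segment(s) drawn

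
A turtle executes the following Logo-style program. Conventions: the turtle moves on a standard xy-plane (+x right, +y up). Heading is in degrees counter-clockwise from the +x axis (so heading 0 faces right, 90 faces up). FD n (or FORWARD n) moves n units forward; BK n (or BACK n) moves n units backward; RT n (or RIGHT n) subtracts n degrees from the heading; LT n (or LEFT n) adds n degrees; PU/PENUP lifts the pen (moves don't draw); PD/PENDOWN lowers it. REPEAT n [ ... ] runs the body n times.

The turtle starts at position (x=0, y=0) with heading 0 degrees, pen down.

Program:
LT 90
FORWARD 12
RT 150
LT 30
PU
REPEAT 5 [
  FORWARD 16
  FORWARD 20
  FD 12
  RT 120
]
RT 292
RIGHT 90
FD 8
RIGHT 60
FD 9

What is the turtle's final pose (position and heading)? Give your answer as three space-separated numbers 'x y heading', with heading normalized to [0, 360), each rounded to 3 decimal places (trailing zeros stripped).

Answer: 11.909 -27.33 8

Derivation:
Executing turtle program step by step:
Start: pos=(0,0), heading=0, pen down
LT 90: heading 0 -> 90
FD 12: (0,0) -> (0,12) [heading=90, draw]
RT 150: heading 90 -> 300
LT 30: heading 300 -> 330
PU: pen up
REPEAT 5 [
  -- iteration 1/5 --
  FD 16: (0,12) -> (13.856,4) [heading=330, move]
  FD 20: (13.856,4) -> (31.177,-6) [heading=330, move]
  FD 12: (31.177,-6) -> (41.569,-12) [heading=330, move]
  RT 120: heading 330 -> 210
  -- iteration 2/5 --
  FD 16: (41.569,-12) -> (27.713,-20) [heading=210, move]
  FD 20: (27.713,-20) -> (10.392,-30) [heading=210, move]
  FD 12: (10.392,-30) -> (0,-36) [heading=210, move]
  RT 120: heading 210 -> 90
  -- iteration 3/5 --
  FD 16: (0,-36) -> (0,-20) [heading=90, move]
  FD 20: (0,-20) -> (0,0) [heading=90, move]
  FD 12: (0,0) -> (0,12) [heading=90, move]
  RT 120: heading 90 -> 330
  -- iteration 4/5 --
  FD 16: (0,12) -> (13.856,4) [heading=330, move]
  FD 20: (13.856,4) -> (31.177,-6) [heading=330, move]
  FD 12: (31.177,-6) -> (41.569,-12) [heading=330, move]
  RT 120: heading 330 -> 210
  -- iteration 5/5 --
  FD 16: (41.569,-12) -> (27.713,-20) [heading=210, move]
  FD 20: (27.713,-20) -> (10.392,-30) [heading=210, move]
  FD 12: (10.392,-30) -> (0,-36) [heading=210, move]
  RT 120: heading 210 -> 90
]
RT 292: heading 90 -> 158
RT 90: heading 158 -> 68
FD 8: (0,-36) -> (2.997,-28.583) [heading=68, move]
RT 60: heading 68 -> 8
FD 9: (2.997,-28.583) -> (11.909,-27.33) [heading=8, move]
Final: pos=(11.909,-27.33), heading=8, 1 segment(s) drawn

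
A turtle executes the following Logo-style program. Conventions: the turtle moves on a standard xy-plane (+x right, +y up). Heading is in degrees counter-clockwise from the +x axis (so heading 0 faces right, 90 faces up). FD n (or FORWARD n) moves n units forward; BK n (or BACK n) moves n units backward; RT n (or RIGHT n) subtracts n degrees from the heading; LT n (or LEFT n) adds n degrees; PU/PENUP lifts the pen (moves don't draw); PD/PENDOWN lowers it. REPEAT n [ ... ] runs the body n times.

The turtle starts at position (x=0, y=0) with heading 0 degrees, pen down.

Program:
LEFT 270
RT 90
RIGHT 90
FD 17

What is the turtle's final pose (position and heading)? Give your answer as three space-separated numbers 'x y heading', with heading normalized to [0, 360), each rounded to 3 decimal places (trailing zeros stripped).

Answer: 0 17 90

Derivation:
Executing turtle program step by step:
Start: pos=(0,0), heading=0, pen down
LT 270: heading 0 -> 270
RT 90: heading 270 -> 180
RT 90: heading 180 -> 90
FD 17: (0,0) -> (0,17) [heading=90, draw]
Final: pos=(0,17), heading=90, 1 segment(s) drawn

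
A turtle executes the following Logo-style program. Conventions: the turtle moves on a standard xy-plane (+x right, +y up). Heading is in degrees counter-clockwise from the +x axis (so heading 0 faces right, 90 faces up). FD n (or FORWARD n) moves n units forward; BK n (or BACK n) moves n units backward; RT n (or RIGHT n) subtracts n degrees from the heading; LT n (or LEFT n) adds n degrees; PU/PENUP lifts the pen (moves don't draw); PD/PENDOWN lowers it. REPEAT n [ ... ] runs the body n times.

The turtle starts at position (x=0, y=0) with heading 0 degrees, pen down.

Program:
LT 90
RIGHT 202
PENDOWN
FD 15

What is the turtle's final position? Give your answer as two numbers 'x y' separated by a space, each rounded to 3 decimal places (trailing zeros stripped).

Executing turtle program step by step:
Start: pos=(0,0), heading=0, pen down
LT 90: heading 0 -> 90
RT 202: heading 90 -> 248
PD: pen down
FD 15: (0,0) -> (-5.619,-13.908) [heading=248, draw]
Final: pos=(-5.619,-13.908), heading=248, 1 segment(s) drawn

Answer: -5.619 -13.908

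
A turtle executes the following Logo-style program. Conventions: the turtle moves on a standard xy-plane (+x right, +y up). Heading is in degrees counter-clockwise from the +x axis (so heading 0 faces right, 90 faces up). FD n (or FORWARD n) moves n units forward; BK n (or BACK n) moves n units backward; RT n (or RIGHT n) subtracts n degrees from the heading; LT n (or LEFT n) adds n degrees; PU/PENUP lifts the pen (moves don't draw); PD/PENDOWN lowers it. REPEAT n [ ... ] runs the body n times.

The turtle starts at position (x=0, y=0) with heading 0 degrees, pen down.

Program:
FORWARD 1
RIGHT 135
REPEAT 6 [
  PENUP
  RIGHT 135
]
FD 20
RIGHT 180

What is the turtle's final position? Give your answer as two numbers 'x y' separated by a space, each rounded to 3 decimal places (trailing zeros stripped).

Executing turtle program step by step:
Start: pos=(0,0), heading=0, pen down
FD 1: (0,0) -> (1,0) [heading=0, draw]
RT 135: heading 0 -> 225
REPEAT 6 [
  -- iteration 1/6 --
  PU: pen up
  RT 135: heading 225 -> 90
  -- iteration 2/6 --
  PU: pen up
  RT 135: heading 90 -> 315
  -- iteration 3/6 --
  PU: pen up
  RT 135: heading 315 -> 180
  -- iteration 4/6 --
  PU: pen up
  RT 135: heading 180 -> 45
  -- iteration 5/6 --
  PU: pen up
  RT 135: heading 45 -> 270
  -- iteration 6/6 --
  PU: pen up
  RT 135: heading 270 -> 135
]
FD 20: (1,0) -> (-13.142,14.142) [heading=135, move]
RT 180: heading 135 -> 315
Final: pos=(-13.142,14.142), heading=315, 1 segment(s) drawn

Answer: -13.142 14.142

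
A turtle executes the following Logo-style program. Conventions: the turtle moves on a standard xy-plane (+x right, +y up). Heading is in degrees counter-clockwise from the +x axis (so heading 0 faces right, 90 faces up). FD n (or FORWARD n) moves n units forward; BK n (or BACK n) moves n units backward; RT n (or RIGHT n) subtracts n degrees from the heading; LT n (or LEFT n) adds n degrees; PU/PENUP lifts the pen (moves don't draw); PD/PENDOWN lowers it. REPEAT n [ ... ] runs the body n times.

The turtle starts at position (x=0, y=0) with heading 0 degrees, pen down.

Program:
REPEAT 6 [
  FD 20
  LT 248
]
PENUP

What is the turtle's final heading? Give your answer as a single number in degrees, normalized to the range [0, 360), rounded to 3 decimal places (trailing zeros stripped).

Answer: 48

Derivation:
Executing turtle program step by step:
Start: pos=(0,0), heading=0, pen down
REPEAT 6 [
  -- iteration 1/6 --
  FD 20: (0,0) -> (20,0) [heading=0, draw]
  LT 248: heading 0 -> 248
  -- iteration 2/6 --
  FD 20: (20,0) -> (12.508,-18.544) [heading=248, draw]
  LT 248: heading 248 -> 136
  -- iteration 3/6 --
  FD 20: (12.508,-18.544) -> (-1.879,-4.651) [heading=136, draw]
  LT 248: heading 136 -> 24
  -- iteration 4/6 --
  FD 20: (-1.879,-4.651) -> (16.392,3.484) [heading=24, draw]
  LT 248: heading 24 -> 272
  -- iteration 5/6 --
  FD 20: (16.392,3.484) -> (17.09,-16.504) [heading=272, draw]
  LT 248: heading 272 -> 160
  -- iteration 6/6 --
  FD 20: (17.09,-16.504) -> (-1.704,-9.663) [heading=160, draw]
  LT 248: heading 160 -> 48
]
PU: pen up
Final: pos=(-1.704,-9.663), heading=48, 6 segment(s) drawn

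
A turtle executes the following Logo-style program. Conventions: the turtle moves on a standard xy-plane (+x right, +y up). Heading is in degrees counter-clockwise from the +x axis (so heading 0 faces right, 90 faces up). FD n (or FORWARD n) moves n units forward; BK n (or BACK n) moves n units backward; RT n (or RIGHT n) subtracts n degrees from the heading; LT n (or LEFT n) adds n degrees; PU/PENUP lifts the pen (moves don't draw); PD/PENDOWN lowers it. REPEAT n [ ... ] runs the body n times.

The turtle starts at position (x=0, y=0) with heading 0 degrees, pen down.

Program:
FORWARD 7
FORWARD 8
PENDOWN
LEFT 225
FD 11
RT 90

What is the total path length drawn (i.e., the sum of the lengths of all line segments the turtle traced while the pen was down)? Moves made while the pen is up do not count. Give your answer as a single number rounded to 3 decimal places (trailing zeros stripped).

Executing turtle program step by step:
Start: pos=(0,0), heading=0, pen down
FD 7: (0,0) -> (7,0) [heading=0, draw]
FD 8: (7,0) -> (15,0) [heading=0, draw]
PD: pen down
LT 225: heading 0 -> 225
FD 11: (15,0) -> (7.222,-7.778) [heading=225, draw]
RT 90: heading 225 -> 135
Final: pos=(7.222,-7.778), heading=135, 3 segment(s) drawn

Segment lengths:
  seg 1: (0,0) -> (7,0), length = 7
  seg 2: (7,0) -> (15,0), length = 8
  seg 3: (15,0) -> (7.222,-7.778), length = 11
Total = 26

Answer: 26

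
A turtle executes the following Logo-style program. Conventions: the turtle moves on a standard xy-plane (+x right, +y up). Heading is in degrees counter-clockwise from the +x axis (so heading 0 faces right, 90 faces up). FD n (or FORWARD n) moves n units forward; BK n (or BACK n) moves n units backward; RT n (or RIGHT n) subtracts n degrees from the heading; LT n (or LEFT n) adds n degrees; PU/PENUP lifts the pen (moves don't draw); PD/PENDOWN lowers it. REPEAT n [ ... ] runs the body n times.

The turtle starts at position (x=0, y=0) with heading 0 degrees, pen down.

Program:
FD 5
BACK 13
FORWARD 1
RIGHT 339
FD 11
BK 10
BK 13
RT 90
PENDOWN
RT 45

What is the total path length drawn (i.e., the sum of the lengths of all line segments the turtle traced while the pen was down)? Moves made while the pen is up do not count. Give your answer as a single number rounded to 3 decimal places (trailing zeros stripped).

Answer: 53

Derivation:
Executing turtle program step by step:
Start: pos=(0,0), heading=0, pen down
FD 5: (0,0) -> (5,0) [heading=0, draw]
BK 13: (5,0) -> (-8,0) [heading=0, draw]
FD 1: (-8,0) -> (-7,0) [heading=0, draw]
RT 339: heading 0 -> 21
FD 11: (-7,0) -> (3.269,3.942) [heading=21, draw]
BK 10: (3.269,3.942) -> (-6.066,0.358) [heading=21, draw]
BK 13: (-6.066,0.358) -> (-18.203,-4.3) [heading=21, draw]
RT 90: heading 21 -> 291
PD: pen down
RT 45: heading 291 -> 246
Final: pos=(-18.203,-4.3), heading=246, 6 segment(s) drawn

Segment lengths:
  seg 1: (0,0) -> (5,0), length = 5
  seg 2: (5,0) -> (-8,0), length = 13
  seg 3: (-8,0) -> (-7,0), length = 1
  seg 4: (-7,0) -> (3.269,3.942), length = 11
  seg 5: (3.269,3.942) -> (-6.066,0.358), length = 10
  seg 6: (-6.066,0.358) -> (-18.203,-4.3), length = 13
Total = 53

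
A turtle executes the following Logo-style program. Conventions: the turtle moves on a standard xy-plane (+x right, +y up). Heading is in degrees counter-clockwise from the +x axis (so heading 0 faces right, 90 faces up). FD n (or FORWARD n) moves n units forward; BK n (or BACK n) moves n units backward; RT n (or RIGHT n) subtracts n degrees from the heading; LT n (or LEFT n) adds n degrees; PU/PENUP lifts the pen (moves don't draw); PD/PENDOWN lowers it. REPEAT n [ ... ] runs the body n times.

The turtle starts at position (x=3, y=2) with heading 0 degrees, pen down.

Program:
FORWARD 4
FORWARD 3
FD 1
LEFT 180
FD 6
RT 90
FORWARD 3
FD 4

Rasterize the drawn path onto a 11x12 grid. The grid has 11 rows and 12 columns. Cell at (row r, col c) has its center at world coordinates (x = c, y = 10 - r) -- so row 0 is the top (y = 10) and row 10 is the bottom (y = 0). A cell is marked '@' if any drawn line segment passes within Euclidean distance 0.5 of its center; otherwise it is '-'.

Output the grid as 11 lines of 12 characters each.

Answer: ------------
-----@------
-----@------
-----@------
-----@------
-----@------
-----@------
-----@------
---@@@@@@@@@
------------
------------

Derivation:
Segment 0: (3,2) -> (7,2)
Segment 1: (7,2) -> (10,2)
Segment 2: (10,2) -> (11,2)
Segment 3: (11,2) -> (5,2)
Segment 4: (5,2) -> (5,5)
Segment 5: (5,5) -> (5,9)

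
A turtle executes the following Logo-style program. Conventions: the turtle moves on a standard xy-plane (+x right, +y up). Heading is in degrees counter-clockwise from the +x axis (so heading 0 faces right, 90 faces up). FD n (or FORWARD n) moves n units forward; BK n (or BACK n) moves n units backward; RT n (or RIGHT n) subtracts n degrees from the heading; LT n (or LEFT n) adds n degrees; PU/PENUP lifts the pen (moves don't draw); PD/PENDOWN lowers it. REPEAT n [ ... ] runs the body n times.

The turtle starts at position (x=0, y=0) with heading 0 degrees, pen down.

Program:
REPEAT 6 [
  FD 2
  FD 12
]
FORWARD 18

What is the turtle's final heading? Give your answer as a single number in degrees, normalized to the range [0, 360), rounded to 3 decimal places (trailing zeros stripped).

Answer: 0

Derivation:
Executing turtle program step by step:
Start: pos=(0,0), heading=0, pen down
REPEAT 6 [
  -- iteration 1/6 --
  FD 2: (0,0) -> (2,0) [heading=0, draw]
  FD 12: (2,0) -> (14,0) [heading=0, draw]
  -- iteration 2/6 --
  FD 2: (14,0) -> (16,0) [heading=0, draw]
  FD 12: (16,0) -> (28,0) [heading=0, draw]
  -- iteration 3/6 --
  FD 2: (28,0) -> (30,0) [heading=0, draw]
  FD 12: (30,0) -> (42,0) [heading=0, draw]
  -- iteration 4/6 --
  FD 2: (42,0) -> (44,0) [heading=0, draw]
  FD 12: (44,0) -> (56,0) [heading=0, draw]
  -- iteration 5/6 --
  FD 2: (56,0) -> (58,0) [heading=0, draw]
  FD 12: (58,0) -> (70,0) [heading=0, draw]
  -- iteration 6/6 --
  FD 2: (70,0) -> (72,0) [heading=0, draw]
  FD 12: (72,0) -> (84,0) [heading=0, draw]
]
FD 18: (84,0) -> (102,0) [heading=0, draw]
Final: pos=(102,0), heading=0, 13 segment(s) drawn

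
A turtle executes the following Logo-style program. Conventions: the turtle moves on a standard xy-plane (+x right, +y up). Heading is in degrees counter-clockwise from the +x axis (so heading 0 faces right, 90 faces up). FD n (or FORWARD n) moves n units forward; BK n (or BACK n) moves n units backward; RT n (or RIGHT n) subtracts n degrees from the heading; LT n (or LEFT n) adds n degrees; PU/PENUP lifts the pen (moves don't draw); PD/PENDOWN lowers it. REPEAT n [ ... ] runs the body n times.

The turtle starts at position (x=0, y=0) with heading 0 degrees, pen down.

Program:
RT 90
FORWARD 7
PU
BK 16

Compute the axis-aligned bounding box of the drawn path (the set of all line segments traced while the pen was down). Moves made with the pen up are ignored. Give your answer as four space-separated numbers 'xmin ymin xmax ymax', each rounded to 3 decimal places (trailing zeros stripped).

Answer: 0 -7 0 0

Derivation:
Executing turtle program step by step:
Start: pos=(0,0), heading=0, pen down
RT 90: heading 0 -> 270
FD 7: (0,0) -> (0,-7) [heading=270, draw]
PU: pen up
BK 16: (0,-7) -> (0,9) [heading=270, move]
Final: pos=(0,9), heading=270, 1 segment(s) drawn

Segment endpoints: x in {0, 0}, y in {-7, 0}
xmin=0, ymin=-7, xmax=0, ymax=0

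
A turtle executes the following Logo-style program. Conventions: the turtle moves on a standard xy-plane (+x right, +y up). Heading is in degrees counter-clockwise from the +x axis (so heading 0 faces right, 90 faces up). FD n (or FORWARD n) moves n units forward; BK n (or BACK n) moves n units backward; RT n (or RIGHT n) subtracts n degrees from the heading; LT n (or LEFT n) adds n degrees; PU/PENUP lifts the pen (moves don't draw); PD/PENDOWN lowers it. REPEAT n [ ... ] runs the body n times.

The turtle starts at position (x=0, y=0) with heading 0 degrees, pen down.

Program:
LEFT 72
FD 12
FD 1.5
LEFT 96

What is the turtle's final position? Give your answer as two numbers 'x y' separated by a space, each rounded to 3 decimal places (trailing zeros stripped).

Answer: 4.172 12.839

Derivation:
Executing turtle program step by step:
Start: pos=(0,0), heading=0, pen down
LT 72: heading 0 -> 72
FD 12: (0,0) -> (3.708,11.413) [heading=72, draw]
FD 1.5: (3.708,11.413) -> (4.172,12.839) [heading=72, draw]
LT 96: heading 72 -> 168
Final: pos=(4.172,12.839), heading=168, 2 segment(s) drawn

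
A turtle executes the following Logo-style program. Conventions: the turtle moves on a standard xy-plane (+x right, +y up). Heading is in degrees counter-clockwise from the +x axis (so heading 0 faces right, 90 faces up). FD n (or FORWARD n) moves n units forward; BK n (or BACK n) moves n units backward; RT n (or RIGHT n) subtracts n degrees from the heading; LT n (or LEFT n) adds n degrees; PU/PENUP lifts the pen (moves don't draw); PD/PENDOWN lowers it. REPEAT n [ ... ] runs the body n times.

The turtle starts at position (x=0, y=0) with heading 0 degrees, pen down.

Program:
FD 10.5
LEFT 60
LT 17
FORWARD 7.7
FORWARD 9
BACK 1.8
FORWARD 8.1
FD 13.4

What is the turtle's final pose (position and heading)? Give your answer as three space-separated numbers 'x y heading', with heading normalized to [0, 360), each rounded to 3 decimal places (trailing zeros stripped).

Executing turtle program step by step:
Start: pos=(0,0), heading=0, pen down
FD 10.5: (0,0) -> (10.5,0) [heading=0, draw]
LT 60: heading 0 -> 60
LT 17: heading 60 -> 77
FD 7.7: (10.5,0) -> (12.232,7.503) [heading=77, draw]
FD 9: (12.232,7.503) -> (14.257,16.272) [heading=77, draw]
BK 1.8: (14.257,16.272) -> (13.852,14.518) [heading=77, draw]
FD 8.1: (13.852,14.518) -> (15.674,22.411) [heading=77, draw]
FD 13.4: (15.674,22.411) -> (18.688,35.467) [heading=77, draw]
Final: pos=(18.688,35.467), heading=77, 6 segment(s) drawn

Answer: 18.688 35.467 77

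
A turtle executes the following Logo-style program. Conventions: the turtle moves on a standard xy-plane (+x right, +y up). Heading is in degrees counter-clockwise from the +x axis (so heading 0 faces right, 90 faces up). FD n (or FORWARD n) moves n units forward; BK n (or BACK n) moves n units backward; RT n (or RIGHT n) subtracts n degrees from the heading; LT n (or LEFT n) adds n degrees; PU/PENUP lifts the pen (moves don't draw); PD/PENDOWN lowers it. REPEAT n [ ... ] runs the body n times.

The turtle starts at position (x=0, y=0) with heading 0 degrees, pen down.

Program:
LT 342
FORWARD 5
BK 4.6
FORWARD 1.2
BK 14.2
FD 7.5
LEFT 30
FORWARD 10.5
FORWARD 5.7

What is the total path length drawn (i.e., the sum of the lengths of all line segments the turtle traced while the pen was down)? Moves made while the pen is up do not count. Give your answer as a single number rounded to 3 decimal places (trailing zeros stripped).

Executing turtle program step by step:
Start: pos=(0,0), heading=0, pen down
LT 342: heading 0 -> 342
FD 5: (0,0) -> (4.755,-1.545) [heading=342, draw]
BK 4.6: (4.755,-1.545) -> (0.38,-0.124) [heading=342, draw]
FD 1.2: (0.38,-0.124) -> (1.522,-0.494) [heading=342, draw]
BK 14.2: (1.522,-0.494) -> (-11.983,3.894) [heading=342, draw]
FD 7.5: (-11.983,3.894) -> (-4.85,1.576) [heading=342, draw]
LT 30: heading 342 -> 12
FD 10.5: (-4.85,1.576) -> (5.42,3.759) [heading=12, draw]
FD 5.7: (5.42,3.759) -> (10.996,4.944) [heading=12, draw]
Final: pos=(10.996,4.944), heading=12, 7 segment(s) drawn

Segment lengths:
  seg 1: (0,0) -> (4.755,-1.545), length = 5
  seg 2: (4.755,-1.545) -> (0.38,-0.124), length = 4.6
  seg 3: (0.38,-0.124) -> (1.522,-0.494), length = 1.2
  seg 4: (1.522,-0.494) -> (-11.983,3.894), length = 14.2
  seg 5: (-11.983,3.894) -> (-4.85,1.576), length = 7.5
  seg 6: (-4.85,1.576) -> (5.42,3.759), length = 10.5
  seg 7: (5.42,3.759) -> (10.996,4.944), length = 5.7
Total = 48.7

Answer: 48.7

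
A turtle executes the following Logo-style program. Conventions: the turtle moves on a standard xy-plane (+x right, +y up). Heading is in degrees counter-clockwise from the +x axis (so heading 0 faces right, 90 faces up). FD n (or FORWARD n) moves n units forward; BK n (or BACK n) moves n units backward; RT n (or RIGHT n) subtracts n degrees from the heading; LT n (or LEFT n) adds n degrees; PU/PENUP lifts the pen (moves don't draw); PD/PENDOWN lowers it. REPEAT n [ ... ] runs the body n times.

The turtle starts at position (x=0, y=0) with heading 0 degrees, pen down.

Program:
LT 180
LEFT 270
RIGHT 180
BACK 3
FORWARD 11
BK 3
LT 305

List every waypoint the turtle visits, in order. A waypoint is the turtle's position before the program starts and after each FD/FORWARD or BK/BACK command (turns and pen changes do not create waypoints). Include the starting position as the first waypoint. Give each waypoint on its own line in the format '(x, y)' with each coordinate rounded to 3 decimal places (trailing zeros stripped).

Answer: (0, 0)
(0, 3)
(0, -8)
(0, -5)

Derivation:
Executing turtle program step by step:
Start: pos=(0,0), heading=0, pen down
LT 180: heading 0 -> 180
LT 270: heading 180 -> 90
RT 180: heading 90 -> 270
BK 3: (0,0) -> (0,3) [heading=270, draw]
FD 11: (0,3) -> (0,-8) [heading=270, draw]
BK 3: (0,-8) -> (0,-5) [heading=270, draw]
LT 305: heading 270 -> 215
Final: pos=(0,-5), heading=215, 3 segment(s) drawn
Waypoints (4 total):
(0, 0)
(0, 3)
(0, -8)
(0, -5)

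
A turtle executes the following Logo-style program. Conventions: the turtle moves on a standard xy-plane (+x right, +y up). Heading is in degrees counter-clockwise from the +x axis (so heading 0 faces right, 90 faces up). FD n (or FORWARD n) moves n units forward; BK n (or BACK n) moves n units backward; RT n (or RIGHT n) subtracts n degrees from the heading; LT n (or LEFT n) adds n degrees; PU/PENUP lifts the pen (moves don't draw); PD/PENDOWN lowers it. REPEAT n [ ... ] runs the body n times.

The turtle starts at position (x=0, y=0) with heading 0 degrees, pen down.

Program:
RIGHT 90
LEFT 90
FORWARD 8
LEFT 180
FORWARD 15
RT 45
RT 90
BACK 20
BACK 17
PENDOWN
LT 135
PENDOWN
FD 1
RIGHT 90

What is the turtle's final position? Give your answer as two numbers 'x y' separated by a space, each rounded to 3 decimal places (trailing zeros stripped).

Executing turtle program step by step:
Start: pos=(0,0), heading=0, pen down
RT 90: heading 0 -> 270
LT 90: heading 270 -> 0
FD 8: (0,0) -> (8,0) [heading=0, draw]
LT 180: heading 0 -> 180
FD 15: (8,0) -> (-7,0) [heading=180, draw]
RT 45: heading 180 -> 135
RT 90: heading 135 -> 45
BK 20: (-7,0) -> (-21.142,-14.142) [heading=45, draw]
BK 17: (-21.142,-14.142) -> (-33.163,-26.163) [heading=45, draw]
PD: pen down
LT 135: heading 45 -> 180
PD: pen down
FD 1: (-33.163,-26.163) -> (-34.163,-26.163) [heading=180, draw]
RT 90: heading 180 -> 90
Final: pos=(-34.163,-26.163), heading=90, 5 segment(s) drawn

Answer: -34.163 -26.163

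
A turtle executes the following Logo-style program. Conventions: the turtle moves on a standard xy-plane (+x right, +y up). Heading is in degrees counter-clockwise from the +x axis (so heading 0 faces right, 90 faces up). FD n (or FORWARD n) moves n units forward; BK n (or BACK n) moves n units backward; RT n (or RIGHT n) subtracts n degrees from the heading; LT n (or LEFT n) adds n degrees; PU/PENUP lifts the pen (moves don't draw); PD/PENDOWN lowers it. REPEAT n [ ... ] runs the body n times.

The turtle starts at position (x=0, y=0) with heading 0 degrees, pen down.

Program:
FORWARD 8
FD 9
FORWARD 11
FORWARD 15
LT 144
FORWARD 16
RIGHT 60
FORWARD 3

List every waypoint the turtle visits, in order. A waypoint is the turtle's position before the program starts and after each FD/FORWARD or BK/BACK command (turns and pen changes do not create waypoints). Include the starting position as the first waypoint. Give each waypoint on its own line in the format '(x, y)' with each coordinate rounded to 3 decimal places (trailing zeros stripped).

Answer: (0, 0)
(8, 0)
(17, 0)
(28, 0)
(43, 0)
(30.056, 9.405)
(30.369, 12.388)

Derivation:
Executing turtle program step by step:
Start: pos=(0,0), heading=0, pen down
FD 8: (0,0) -> (8,0) [heading=0, draw]
FD 9: (8,0) -> (17,0) [heading=0, draw]
FD 11: (17,0) -> (28,0) [heading=0, draw]
FD 15: (28,0) -> (43,0) [heading=0, draw]
LT 144: heading 0 -> 144
FD 16: (43,0) -> (30.056,9.405) [heading=144, draw]
RT 60: heading 144 -> 84
FD 3: (30.056,9.405) -> (30.369,12.388) [heading=84, draw]
Final: pos=(30.369,12.388), heading=84, 6 segment(s) drawn
Waypoints (7 total):
(0, 0)
(8, 0)
(17, 0)
(28, 0)
(43, 0)
(30.056, 9.405)
(30.369, 12.388)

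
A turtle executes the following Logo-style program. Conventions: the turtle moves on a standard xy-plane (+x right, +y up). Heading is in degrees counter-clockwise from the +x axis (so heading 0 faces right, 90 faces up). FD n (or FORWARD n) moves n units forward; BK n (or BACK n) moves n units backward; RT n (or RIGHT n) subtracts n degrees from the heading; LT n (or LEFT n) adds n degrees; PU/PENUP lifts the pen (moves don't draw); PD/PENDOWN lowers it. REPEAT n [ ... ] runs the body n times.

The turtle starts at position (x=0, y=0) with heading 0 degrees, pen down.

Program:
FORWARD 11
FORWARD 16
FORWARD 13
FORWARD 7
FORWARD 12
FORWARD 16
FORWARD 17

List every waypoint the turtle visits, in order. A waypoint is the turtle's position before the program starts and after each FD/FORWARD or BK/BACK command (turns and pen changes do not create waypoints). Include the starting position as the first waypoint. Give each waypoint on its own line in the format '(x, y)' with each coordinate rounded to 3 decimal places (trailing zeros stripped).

Executing turtle program step by step:
Start: pos=(0,0), heading=0, pen down
FD 11: (0,0) -> (11,0) [heading=0, draw]
FD 16: (11,0) -> (27,0) [heading=0, draw]
FD 13: (27,0) -> (40,0) [heading=0, draw]
FD 7: (40,0) -> (47,0) [heading=0, draw]
FD 12: (47,0) -> (59,0) [heading=0, draw]
FD 16: (59,0) -> (75,0) [heading=0, draw]
FD 17: (75,0) -> (92,0) [heading=0, draw]
Final: pos=(92,0), heading=0, 7 segment(s) drawn
Waypoints (8 total):
(0, 0)
(11, 0)
(27, 0)
(40, 0)
(47, 0)
(59, 0)
(75, 0)
(92, 0)

Answer: (0, 0)
(11, 0)
(27, 0)
(40, 0)
(47, 0)
(59, 0)
(75, 0)
(92, 0)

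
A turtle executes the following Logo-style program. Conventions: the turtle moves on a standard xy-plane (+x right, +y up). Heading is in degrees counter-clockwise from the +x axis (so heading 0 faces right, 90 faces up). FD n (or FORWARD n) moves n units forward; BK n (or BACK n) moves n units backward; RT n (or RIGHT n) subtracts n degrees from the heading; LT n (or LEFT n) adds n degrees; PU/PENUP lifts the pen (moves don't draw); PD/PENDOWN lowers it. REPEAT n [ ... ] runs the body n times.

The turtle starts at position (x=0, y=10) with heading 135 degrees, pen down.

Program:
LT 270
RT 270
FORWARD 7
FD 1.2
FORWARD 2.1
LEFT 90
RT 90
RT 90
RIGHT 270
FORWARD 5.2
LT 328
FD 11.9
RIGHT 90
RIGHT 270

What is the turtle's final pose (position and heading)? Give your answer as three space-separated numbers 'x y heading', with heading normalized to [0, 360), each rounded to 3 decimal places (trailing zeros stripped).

Answer: -13.637 32.555 103

Derivation:
Executing turtle program step by step:
Start: pos=(0,10), heading=135, pen down
LT 270: heading 135 -> 45
RT 270: heading 45 -> 135
FD 7: (0,10) -> (-4.95,14.95) [heading=135, draw]
FD 1.2: (-4.95,14.95) -> (-5.798,15.798) [heading=135, draw]
FD 2.1: (-5.798,15.798) -> (-7.283,17.283) [heading=135, draw]
LT 90: heading 135 -> 225
RT 90: heading 225 -> 135
RT 90: heading 135 -> 45
RT 270: heading 45 -> 135
FD 5.2: (-7.283,17.283) -> (-10.96,20.96) [heading=135, draw]
LT 328: heading 135 -> 103
FD 11.9: (-10.96,20.96) -> (-13.637,32.555) [heading=103, draw]
RT 90: heading 103 -> 13
RT 270: heading 13 -> 103
Final: pos=(-13.637,32.555), heading=103, 5 segment(s) drawn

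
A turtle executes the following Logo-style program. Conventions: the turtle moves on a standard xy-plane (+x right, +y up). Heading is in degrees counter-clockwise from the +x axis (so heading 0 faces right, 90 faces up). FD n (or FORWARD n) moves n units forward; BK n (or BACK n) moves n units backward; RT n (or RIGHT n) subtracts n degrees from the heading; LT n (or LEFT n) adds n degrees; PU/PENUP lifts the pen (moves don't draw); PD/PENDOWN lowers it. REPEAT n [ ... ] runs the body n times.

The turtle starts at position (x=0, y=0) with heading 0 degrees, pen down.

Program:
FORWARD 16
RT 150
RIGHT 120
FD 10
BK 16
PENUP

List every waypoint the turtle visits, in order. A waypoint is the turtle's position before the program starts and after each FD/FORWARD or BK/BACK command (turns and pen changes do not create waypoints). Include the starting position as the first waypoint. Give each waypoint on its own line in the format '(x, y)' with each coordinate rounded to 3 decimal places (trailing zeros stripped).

Executing turtle program step by step:
Start: pos=(0,0), heading=0, pen down
FD 16: (0,0) -> (16,0) [heading=0, draw]
RT 150: heading 0 -> 210
RT 120: heading 210 -> 90
FD 10: (16,0) -> (16,10) [heading=90, draw]
BK 16: (16,10) -> (16,-6) [heading=90, draw]
PU: pen up
Final: pos=(16,-6), heading=90, 3 segment(s) drawn
Waypoints (4 total):
(0, 0)
(16, 0)
(16, 10)
(16, -6)

Answer: (0, 0)
(16, 0)
(16, 10)
(16, -6)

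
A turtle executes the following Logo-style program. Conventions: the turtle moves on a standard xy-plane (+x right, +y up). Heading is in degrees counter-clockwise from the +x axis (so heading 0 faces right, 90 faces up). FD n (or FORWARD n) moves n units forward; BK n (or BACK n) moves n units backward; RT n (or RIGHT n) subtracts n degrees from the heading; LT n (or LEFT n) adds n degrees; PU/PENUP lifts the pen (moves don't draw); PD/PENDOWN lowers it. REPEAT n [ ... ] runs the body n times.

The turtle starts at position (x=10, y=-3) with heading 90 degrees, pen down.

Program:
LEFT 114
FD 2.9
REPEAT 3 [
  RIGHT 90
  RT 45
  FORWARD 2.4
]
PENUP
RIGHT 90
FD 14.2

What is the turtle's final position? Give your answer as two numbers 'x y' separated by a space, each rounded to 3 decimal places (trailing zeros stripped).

Answer: 12.035 9.985

Derivation:
Executing turtle program step by step:
Start: pos=(10,-3), heading=90, pen down
LT 114: heading 90 -> 204
FD 2.9: (10,-3) -> (7.351,-4.18) [heading=204, draw]
REPEAT 3 [
  -- iteration 1/3 --
  RT 90: heading 204 -> 114
  RT 45: heading 114 -> 69
  FD 2.4: (7.351,-4.18) -> (8.211,-1.939) [heading=69, draw]
  -- iteration 2/3 --
  RT 90: heading 69 -> 339
  RT 45: heading 339 -> 294
  FD 2.4: (8.211,-1.939) -> (9.187,-4.131) [heading=294, draw]
  -- iteration 3/3 --
  RT 90: heading 294 -> 204
  RT 45: heading 204 -> 159
  FD 2.4: (9.187,-4.131) -> (6.946,-3.271) [heading=159, draw]
]
PU: pen up
RT 90: heading 159 -> 69
FD 14.2: (6.946,-3.271) -> (12.035,9.985) [heading=69, move]
Final: pos=(12.035,9.985), heading=69, 4 segment(s) drawn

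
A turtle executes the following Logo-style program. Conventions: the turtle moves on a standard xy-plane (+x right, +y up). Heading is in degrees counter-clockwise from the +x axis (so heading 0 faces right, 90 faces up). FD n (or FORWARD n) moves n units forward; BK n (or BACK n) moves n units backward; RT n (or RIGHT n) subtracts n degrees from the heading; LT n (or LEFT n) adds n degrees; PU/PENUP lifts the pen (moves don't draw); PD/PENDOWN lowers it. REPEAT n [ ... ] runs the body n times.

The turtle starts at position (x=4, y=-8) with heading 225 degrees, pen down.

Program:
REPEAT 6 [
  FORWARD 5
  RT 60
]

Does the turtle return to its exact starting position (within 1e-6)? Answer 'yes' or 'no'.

Executing turtle program step by step:
Start: pos=(4,-8), heading=225, pen down
REPEAT 6 [
  -- iteration 1/6 --
  FD 5: (4,-8) -> (0.464,-11.536) [heading=225, draw]
  RT 60: heading 225 -> 165
  -- iteration 2/6 --
  FD 5: (0.464,-11.536) -> (-4.365,-10.241) [heading=165, draw]
  RT 60: heading 165 -> 105
  -- iteration 3/6 --
  FD 5: (-4.365,-10.241) -> (-5.659,-5.412) [heading=105, draw]
  RT 60: heading 105 -> 45
  -- iteration 4/6 --
  FD 5: (-5.659,-5.412) -> (-2.124,-1.876) [heading=45, draw]
  RT 60: heading 45 -> 345
  -- iteration 5/6 --
  FD 5: (-2.124,-1.876) -> (2.706,-3.17) [heading=345, draw]
  RT 60: heading 345 -> 285
  -- iteration 6/6 --
  FD 5: (2.706,-3.17) -> (4,-8) [heading=285, draw]
  RT 60: heading 285 -> 225
]
Final: pos=(4,-8), heading=225, 6 segment(s) drawn

Start position: (4, -8)
Final position: (4, -8)
Distance = 0; < 1e-6 -> CLOSED

Answer: yes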